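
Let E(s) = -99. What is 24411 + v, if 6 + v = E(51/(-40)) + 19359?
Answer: 43665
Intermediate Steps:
v = 19254 (v = -6 + (-99 + 19359) = -6 + 19260 = 19254)
24411 + v = 24411 + 19254 = 43665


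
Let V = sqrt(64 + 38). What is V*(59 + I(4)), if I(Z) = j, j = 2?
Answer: 61*sqrt(102) ≈ 616.07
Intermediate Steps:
V = sqrt(102) ≈ 10.100
I(Z) = 2
V*(59 + I(4)) = sqrt(102)*(59 + 2) = sqrt(102)*61 = 61*sqrt(102)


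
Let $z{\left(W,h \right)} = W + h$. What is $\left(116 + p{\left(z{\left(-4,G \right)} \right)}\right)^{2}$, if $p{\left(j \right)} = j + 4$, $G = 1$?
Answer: $13689$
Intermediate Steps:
$p{\left(j \right)} = 4 + j$
$\left(116 + p{\left(z{\left(-4,G \right)} \right)}\right)^{2} = \left(116 + \left(4 + \left(-4 + 1\right)\right)\right)^{2} = \left(116 + \left(4 - 3\right)\right)^{2} = \left(116 + 1\right)^{2} = 117^{2} = 13689$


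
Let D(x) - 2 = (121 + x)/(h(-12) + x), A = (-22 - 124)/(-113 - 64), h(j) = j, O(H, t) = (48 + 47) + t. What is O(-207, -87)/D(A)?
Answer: -15824/17607 ≈ -0.89873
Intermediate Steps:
O(H, t) = 95 + t
A = 146/177 (A = -146/(-177) = -146*(-1/177) = 146/177 ≈ 0.82486)
D(x) = 2 + (121 + x)/(-12 + x)
O(-207, -87)/D(A) = (95 - 87)/(((97 + 3*(146/177))/(-12 + 146/177))) = 8/(((97 + 146/59)/(-1978/177))) = 8/((-177/1978*5869/59)) = 8/(-17607/1978) = 8*(-1978/17607) = -15824/17607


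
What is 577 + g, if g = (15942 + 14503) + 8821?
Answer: 39843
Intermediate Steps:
g = 39266 (g = 30445 + 8821 = 39266)
577 + g = 577 + 39266 = 39843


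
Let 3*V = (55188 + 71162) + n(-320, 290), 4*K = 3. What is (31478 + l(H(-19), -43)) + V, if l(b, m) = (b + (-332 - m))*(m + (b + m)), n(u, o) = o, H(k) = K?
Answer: 4716703/48 ≈ 98265.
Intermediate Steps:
K = ¾ (K = (¼)*3 = ¾ ≈ 0.75000)
H(k) = ¾
V = 126640/3 (V = ((55188 + 71162) + 290)/3 = (126350 + 290)/3 = (⅓)*126640 = 126640/3 ≈ 42213.)
l(b, m) = (b + 2*m)*(-332 + b - m) (l(b, m) = (-332 + b - m)*(b + 2*m) = (b + 2*m)*(-332 + b - m))
(31478 + l(H(-19), -43)) + V = (31478 + ((¾)² - 664*(-43) - 332*¾ - 2*(-43)² + (¾)*(-43))) + 126640/3 = (31478 + (9/16 + 28552 - 249 - 2*1849 - 129/4)) + 126640/3 = (31478 + (9/16 + 28552 - 249 - 3698 - 129/4)) + 126640/3 = (31478 + 393173/16) + 126640/3 = 896821/16 + 126640/3 = 4716703/48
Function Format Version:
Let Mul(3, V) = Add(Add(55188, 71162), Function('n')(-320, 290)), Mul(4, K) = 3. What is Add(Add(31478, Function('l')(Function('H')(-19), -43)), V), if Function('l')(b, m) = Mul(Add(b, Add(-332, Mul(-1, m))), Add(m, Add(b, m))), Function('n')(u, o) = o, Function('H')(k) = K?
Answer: Rational(4716703, 48) ≈ 98265.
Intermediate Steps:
K = Rational(3, 4) (K = Mul(Rational(1, 4), 3) = Rational(3, 4) ≈ 0.75000)
Function('H')(k) = Rational(3, 4)
V = Rational(126640, 3) (V = Mul(Rational(1, 3), Add(Add(55188, 71162), 290)) = Mul(Rational(1, 3), Add(126350, 290)) = Mul(Rational(1, 3), 126640) = Rational(126640, 3) ≈ 42213.)
Function('l')(b, m) = Mul(Add(b, Mul(2, m)), Add(-332, b, Mul(-1, m))) (Function('l')(b, m) = Mul(Add(-332, b, Mul(-1, m)), Add(b, Mul(2, m))) = Mul(Add(b, Mul(2, m)), Add(-332, b, Mul(-1, m))))
Add(Add(31478, Function('l')(Function('H')(-19), -43)), V) = Add(Add(31478, Add(Pow(Rational(3, 4), 2), Mul(-664, -43), Mul(-332, Rational(3, 4)), Mul(-2, Pow(-43, 2)), Mul(Rational(3, 4), -43))), Rational(126640, 3)) = Add(Add(31478, Add(Rational(9, 16), 28552, -249, Mul(-2, 1849), Rational(-129, 4))), Rational(126640, 3)) = Add(Add(31478, Add(Rational(9, 16), 28552, -249, -3698, Rational(-129, 4))), Rational(126640, 3)) = Add(Add(31478, Rational(393173, 16)), Rational(126640, 3)) = Add(Rational(896821, 16), Rational(126640, 3)) = Rational(4716703, 48)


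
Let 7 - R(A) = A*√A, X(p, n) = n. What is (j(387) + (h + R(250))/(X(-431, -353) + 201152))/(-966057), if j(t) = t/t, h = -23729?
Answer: -177077/193983279543 + 1250*√10/193983279543 ≈ -8.9247e-7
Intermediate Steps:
R(A) = 7 - A^(3/2) (R(A) = 7 - A*√A = 7 - A^(3/2))
j(t) = 1
(j(387) + (h + R(250))/(X(-431, -353) + 201152))/(-966057) = (1 + (-23729 + (7 - 250^(3/2)))/(-353 + 201152))/(-966057) = (1 + (-23729 + (7 - 1250*√10))/200799)*(-1/966057) = (1 + (-23729 + (7 - 1250*√10))*(1/200799))*(-1/966057) = (1 + (-23722 - 1250*√10)*(1/200799))*(-1/966057) = (1 + (-23722/200799 - 1250*√10/200799))*(-1/966057) = (177077/200799 - 1250*√10/200799)*(-1/966057) = -177077/193983279543 + 1250*√10/193983279543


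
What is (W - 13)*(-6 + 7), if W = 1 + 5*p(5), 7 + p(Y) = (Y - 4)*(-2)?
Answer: -57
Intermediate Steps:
p(Y) = 1 - 2*Y (p(Y) = -7 + (Y - 4)*(-2) = -7 + (-4 + Y)*(-2) = -7 + (8 - 2*Y) = 1 - 2*Y)
W = -44 (W = 1 + 5*(1 - 2*5) = 1 + 5*(1 - 10) = 1 + 5*(-9) = 1 - 45 = -44)
(W - 13)*(-6 + 7) = (-44 - 13)*(-6 + 7) = -57*1 = -57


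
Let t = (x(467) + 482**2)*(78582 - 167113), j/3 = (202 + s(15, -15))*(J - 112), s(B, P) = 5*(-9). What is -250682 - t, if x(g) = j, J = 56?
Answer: 18232531706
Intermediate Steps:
s(B, P) = -45
j = -26376 (j = 3*((202 - 45)*(56 - 112)) = 3*(157*(-56)) = 3*(-8792) = -26376)
x(g) = -26376
t = -18232782388 (t = (-26376 + 482**2)*(78582 - 167113) = (-26376 + 232324)*(-88531) = 205948*(-88531) = -18232782388)
-250682 - t = -250682 - 1*(-18232782388) = -250682 + 18232782388 = 18232531706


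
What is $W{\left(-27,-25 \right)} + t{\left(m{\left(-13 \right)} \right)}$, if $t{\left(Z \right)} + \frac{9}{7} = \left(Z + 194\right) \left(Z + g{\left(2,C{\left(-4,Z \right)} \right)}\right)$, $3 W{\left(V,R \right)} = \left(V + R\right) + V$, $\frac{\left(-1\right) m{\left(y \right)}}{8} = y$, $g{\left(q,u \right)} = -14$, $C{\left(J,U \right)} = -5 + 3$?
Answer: $\frac{562640}{21} \approx 26792.0$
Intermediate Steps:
$C{\left(J,U \right)} = -2$
$m{\left(y \right)} = - 8 y$
$W{\left(V,R \right)} = \frac{R}{3} + \frac{2 V}{3}$ ($W{\left(V,R \right)} = \frac{\left(V + R\right) + V}{3} = \frac{\left(R + V\right) + V}{3} = \frac{R + 2 V}{3} = \frac{R}{3} + \frac{2 V}{3}$)
$t{\left(Z \right)} = - \frac{9}{7} + \left(-14 + Z\right) \left(194 + Z\right)$ ($t{\left(Z \right)} = - \frac{9}{7} + \left(Z + 194\right) \left(Z - 14\right) = - \frac{9}{7} + \left(194 + Z\right) \left(-14 + Z\right) = - \frac{9}{7} + \left(-14 + Z\right) \left(194 + Z\right)$)
$W{\left(-27,-25 \right)} + t{\left(m{\left(-13 \right)} \right)} = \left(\frac{1}{3} \left(-25\right) + \frac{2}{3} \left(-27\right)\right) + \left(- \frac{19021}{7} + \left(\left(-8\right) \left(-13\right)\right)^{2} + 180 \left(\left(-8\right) \left(-13\right)\right)\right) = \left(- \frac{25}{3} - 18\right) + \left(- \frac{19021}{7} + 104^{2} + 180 \cdot 104\right) = - \frac{79}{3} + \left(- \frac{19021}{7} + 10816 + 18720\right) = - \frac{79}{3} + \frac{187731}{7} = \frac{562640}{21}$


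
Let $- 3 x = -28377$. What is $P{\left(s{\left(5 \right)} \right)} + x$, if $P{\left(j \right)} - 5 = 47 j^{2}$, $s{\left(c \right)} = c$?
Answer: $10639$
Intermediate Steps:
$x = 9459$ ($x = \left(- \frac{1}{3}\right) \left(-28377\right) = 9459$)
$P{\left(j \right)} = 5 + 47 j^{2}$
$P{\left(s{\left(5 \right)} \right)} + x = \left(5 + 47 \cdot 5^{2}\right) + 9459 = \left(5 + 47 \cdot 25\right) + 9459 = \left(5 + 1175\right) + 9459 = 1180 + 9459 = 10639$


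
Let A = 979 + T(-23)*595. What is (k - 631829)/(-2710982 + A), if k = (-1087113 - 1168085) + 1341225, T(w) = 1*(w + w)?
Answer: 1545802/2737373 ≈ 0.56470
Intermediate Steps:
T(w) = 2*w (T(w) = 1*(2*w) = 2*w)
A = -26391 (A = 979 + (2*(-23))*595 = 979 - 46*595 = 979 - 27370 = -26391)
k = -913973 (k = -2255198 + 1341225 = -913973)
(k - 631829)/(-2710982 + A) = (-913973 - 631829)/(-2710982 - 26391) = -1545802/(-2737373) = -1545802*(-1/2737373) = 1545802/2737373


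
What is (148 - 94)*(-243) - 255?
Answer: -13377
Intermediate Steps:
(148 - 94)*(-243) - 255 = 54*(-243) - 255 = -13122 - 255 = -13377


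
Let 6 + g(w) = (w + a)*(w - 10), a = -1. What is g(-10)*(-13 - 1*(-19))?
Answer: 1284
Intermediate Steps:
g(w) = -6 + (-1 + w)*(-10 + w) (g(w) = -6 + (w - 1)*(w - 10) = -6 + (-1 + w)*(-10 + w))
g(-10)*(-13 - 1*(-19)) = (4 + (-10)² - 11*(-10))*(-13 - 1*(-19)) = (4 + 100 + 110)*(-13 + 19) = 214*6 = 1284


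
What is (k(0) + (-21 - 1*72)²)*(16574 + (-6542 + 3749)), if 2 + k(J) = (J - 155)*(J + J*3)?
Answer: 119164307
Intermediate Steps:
k(J) = -2 + 4*J*(-155 + J) (k(J) = -2 + (J - 155)*(J + J*3) = -2 + (-155 + J)*(J + 3*J) = -2 + (-155 + J)*(4*J) = -2 + 4*J*(-155 + J))
(k(0) + (-21 - 1*72)²)*(16574 + (-6542 + 3749)) = ((-2 - 620*0 + 4*0²) + (-21 - 1*72)²)*(16574 + (-6542 + 3749)) = ((-2 + 0 + 4*0) + (-21 - 72)²)*(16574 - 2793) = ((-2 + 0 + 0) + (-93)²)*13781 = (-2 + 8649)*13781 = 8647*13781 = 119164307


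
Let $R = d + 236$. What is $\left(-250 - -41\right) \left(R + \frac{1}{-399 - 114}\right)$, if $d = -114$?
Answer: $- \frac{688435}{27} \approx -25498.0$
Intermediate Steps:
$R = 122$ ($R = -114 + 236 = 122$)
$\left(-250 - -41\right) \left(R + \frac{1}{-399 - 114}\right) = \left(-250 - -41\right) \left(122 + \frac{1}{-399 - 114}\right) = \left(-250 + 41\right) \left(122 + \frac{1}{-513}\right) = - 209 \left(122 - \frac{1}{513}\right) = \left(-209\right) \frac{62585}{513} = - \frac{688435}{27}$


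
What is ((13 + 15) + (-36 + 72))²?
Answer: 4096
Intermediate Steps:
((13 + 15) + (-36 + 72))² = (28 + 36)² = 64² = 4096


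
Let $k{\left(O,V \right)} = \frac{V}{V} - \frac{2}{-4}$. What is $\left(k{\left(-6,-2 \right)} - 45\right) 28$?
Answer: $-1218$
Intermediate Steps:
$k{\left(O,V \right)} = \frac{3}{2}$ ($k{\left(O,V \right)} = 1 - - \frac{1}{2} = 1 + \frac{1}{2} = \frac{3}{2}$)
$\left(k{\left(-6,-2 \right)} - 45\right) 28 = \left(\frac{3}{2} - 45\right) 28 = \left(- \frac{87}{2}\right) 28 = -1218$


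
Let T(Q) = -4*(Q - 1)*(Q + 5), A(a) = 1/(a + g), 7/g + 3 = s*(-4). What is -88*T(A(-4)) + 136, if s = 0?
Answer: -663352/361 ≈ -1837.5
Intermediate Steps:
g = -7/3 (g = 7/(-3 + 0*(-4)) = 7/(-3 + 0) = 7/(-3) = 7*(-⅓) = -7/3 ≈ -2.3333)
A(a) = 1/(-7/3 + a) (A(a) = 1/(a - 7/3) = 1/(-7/3 + a))
T(Q) = -4*(-1 + Q)*(5 + Q)
-88*T(A(-4)) + 136 = -88*(20 - 48/(-7 + 3*(-4)) - 4*9/(-7 + 3*(-4))²) + 136 = -88*(20 - 48/(-7 - 12) - 4*9/(-7 - 12)²) + 136 = -88*(20 - 48/(-19) - 4*(3/(-19))²) + 136 = -88*(20 - 48*(-1)/19 - 4*(3*(-1/19))²) + 136 = -88*(20 - 16*(-3/19) - 4*(-3/19)²) + 136 = -88*(20 + 48/19 - 4*9/361) + 136 = -88*(20 + 48/19 - 36/361) + 136 = -88*8096/361 + 136 = -712448/361 + 136 = -663352/361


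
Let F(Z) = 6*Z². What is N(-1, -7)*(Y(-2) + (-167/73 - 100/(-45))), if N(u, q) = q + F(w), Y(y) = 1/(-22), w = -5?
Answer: -20839/1314 ≈ -15.859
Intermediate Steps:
Y(y) = -1/22
N(u, q) = 150 + q (N(u, q) = q + 6*(-5)² = q + 6*25 = q + 150 = 150 + q)
N(-1, -7)*(Y(-2) + (-167/73 - 100/(-45))) = (150 - 7)*(-1/22 + (-167/73 - 100/(-45))) = 143*(-1/22 + (-167*1/73 - 100*(-1/45))) = 143*(-1/22 + (-167/73 + 20/9)) = 143*(-1/22 - 43/657) = 143*(-1603/14454) = -20839/1314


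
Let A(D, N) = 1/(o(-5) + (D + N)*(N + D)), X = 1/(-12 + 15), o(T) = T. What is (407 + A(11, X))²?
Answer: 204472178596/1234321 ≈ 1.6566e+5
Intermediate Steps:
X = ⅓ (X = 1/3 = ⅓ ≈ 0.33333)
A(D, N) = 1/(-5 + (D + N)²) (A(D, N) = 1/(-5 + (D + N)*(N + D)) = 1/(-5 + (D + N)*(D + N)) = 1/(-5 + (D + N)²))
(407 + A(11, X))² = (407 + 1/(-5 + (11 + ⅓)²))² = (407 + 1/(-5 + (34/3)²))² = (407 + 1/(-5 + 1156/9))² = (407 + 1/(1111/9))² = (407 + 9/1111)² = (452186/1111)² = 204472178596/1234321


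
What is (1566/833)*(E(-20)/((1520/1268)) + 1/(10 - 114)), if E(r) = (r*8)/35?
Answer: -207032247/28805140 ≈ -7.1873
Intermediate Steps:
E(r) = 8*r/35 (E(r) = (8*r)*(1/35) = 8*r/35)
(1566/833)*(E(-20)/((1520/1268)) + 1/(10 - 114)) = (1566/833)*(((8/35)*(-20))/((1520/1268)) + 1/(10 - 114)) = (1566*(1/833))*(-32/(7*(1520*(1/1268))) + 1/(-104)) = 1566*(-32/(7*380/317) - 1/104)/833 = 1566*(-32/7*317/380 - 1/104)/833 = 1566*(-2536/665 - 1/104)/833 = (1566/833)*(-264409/69160) = -207032247/28805140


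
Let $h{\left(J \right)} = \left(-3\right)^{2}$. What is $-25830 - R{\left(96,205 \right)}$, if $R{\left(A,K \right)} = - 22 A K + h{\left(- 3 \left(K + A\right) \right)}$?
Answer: $407121$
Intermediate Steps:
$h{\left(J \right)} = 9$
$R{\left(A,K \right)} = 9 - 22 A K$ ($R{\left(A,K \right)} = - 22 A K + 9 = 9 - 22 A K$)
$-25830 - R{\left(96,205 \right)} = -25830 - \left(9 - 2112 \cdot 205\right) = -25830 - \left(9 - 432960\right) = -25830 - -432951 = -25830 + 432951 = 407121$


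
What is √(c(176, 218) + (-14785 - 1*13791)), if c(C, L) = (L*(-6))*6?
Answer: 2*I*√9106 ≈ 190.85*I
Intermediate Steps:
c(C, L) = -36*L (c(C, L) = -6*L*6 = -36*L)
√(c(176, 218) + (-14785 - 1*13791)) = √(-36*218 + (-14785 - 1*13791)) = √(-7848 + (-14785 - 13791)) = √(-7848 - 28576) = √(-36424) = 2*I*√9106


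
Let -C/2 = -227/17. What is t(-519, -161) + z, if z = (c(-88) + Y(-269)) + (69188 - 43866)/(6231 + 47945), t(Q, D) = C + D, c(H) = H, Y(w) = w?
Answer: -226023739/460496 ≈ -490.83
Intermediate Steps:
C = 454/17 (C = -(-454)/17 = -2*(-227/17) = 454/17 ≈ 26.706)
t(Q, D) = 454/17 + D
z = -9657755/27088 (z = (-88 - 269) + (69188 - 43866)/(6231 + 47945) = -357 + 25322/54176 = -357 + 25322*(1/54176) = -357 + 12661/27088 = -9657755/27088 ≈ -356.53)
t(-519, -161) + z = (454/17 - 161) - 9657755/27088 = -2283/17 - 9657755/27088 = -226023739/460496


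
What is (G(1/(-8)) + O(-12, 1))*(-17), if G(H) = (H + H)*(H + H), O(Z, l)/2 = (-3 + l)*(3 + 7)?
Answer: 10863/16 ≈ 678.94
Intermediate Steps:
O(Z, l) = -60 + 20*l (O(Z, l) = 2*((-3 + l)*(3 + 7)) = 2*((-3 + l)*10) = 2*(-30 + 10*l) = -60 + 20*l)
G(H) = 4*H² (G(H) = (2*H)*(2*H) = 4*H²)
(G(1/(-8)) + O(-12, 1))*(-17) = (4*(1/(-8))² + (-60 + 20*1))*(-17) = (4*(-⅛)² + (-60 + 20))*(-17) = (4*(1/64) - 40)*(-17) = (1/16 - 40)*(-17) = -639/16*(-17) = 10863/16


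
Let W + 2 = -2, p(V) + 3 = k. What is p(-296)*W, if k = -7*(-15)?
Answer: -408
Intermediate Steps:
k = 105
p(V) = 102 (p(V) = -3 + 105 = 102)
W = -4 (W = -2 - 2 = -4)
p(-296)*W = 102*(-4) = -408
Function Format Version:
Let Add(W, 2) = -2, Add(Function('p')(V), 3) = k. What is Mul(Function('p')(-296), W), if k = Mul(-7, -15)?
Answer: -408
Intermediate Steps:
k = 105
Function('p')(V) = 102 (Function('p')(V) = Add(-3, 105) = 102)
W = -4 (W = Add(-2, -2) = -4)
Mul(Function('p')(-296), W) = Mul(102, -4) = -408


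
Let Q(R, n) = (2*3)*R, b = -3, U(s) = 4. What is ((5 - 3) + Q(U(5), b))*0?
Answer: 0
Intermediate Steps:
Q(R, n) = 6*R
((5 - 3) + Q(U(5), b))*0 = ((5 - 3) + 6*4)*0 = (2 + 24)*0 = 26*0 = 0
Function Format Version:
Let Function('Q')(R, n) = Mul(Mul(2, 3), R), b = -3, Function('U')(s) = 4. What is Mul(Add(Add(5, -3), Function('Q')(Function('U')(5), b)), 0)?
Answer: 0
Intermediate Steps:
Function('Q')(R, n) = Mul(6, R)
Mul(Add(Add(5, -3), Function('Q')(Function('U')(5), b)), 0) = Mul(Add(Add(5, -3), Mul(6, 4)), 0) = Mul(Add(2, 24), 0) = Mul(26, 0) = 0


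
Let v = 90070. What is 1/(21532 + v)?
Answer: 1/111602 ≈ 8.9604e-6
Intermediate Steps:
1/(21532 + v) = 1/(21532 + 90070) = 1/111602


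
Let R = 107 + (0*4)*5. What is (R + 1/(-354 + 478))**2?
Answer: 176066361/15376 ≈ 11451.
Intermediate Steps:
R = 107 (R = 107 + 0*5 = 107 + 0 = 107)
(R + 1/(-354 + 478))**2 = (107 + 1/(-354 + 478))**2 = (107 + 1/124)**2 = (13269/124)**2 = 176066361/15376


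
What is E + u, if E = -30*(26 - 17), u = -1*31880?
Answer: -32150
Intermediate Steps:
u = -31880
E = -270 (E = -30*9 = -270)
E + u = -270 - 31880 = -32150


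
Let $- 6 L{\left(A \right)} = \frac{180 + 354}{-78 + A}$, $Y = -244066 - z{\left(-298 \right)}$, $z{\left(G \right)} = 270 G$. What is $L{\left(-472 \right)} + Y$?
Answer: $- \frac{89983211}{550} \approx -1.6361 \cdot 10^{5}$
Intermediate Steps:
$Y = -163606$ ($Y = -244066 - 270 \left(-298\right) = -244066 - -80460 = -244066 + 80460 = -163606$)
$L{\left(A \right)} = - \frac{89}{-78 + A}$ ($L{\left(A \right)} = - \frac{\left(180 + 354\right) \frac{1}{-78 + A}}{6} = - \frac{534 \frac{1}{-78 + A}}{6} = - \frac{89}{-78 + A}$)
$L{\left(-472 \right)} + Y = - \frac{89}{-78 - 472} - 163606 = - \frac{89}{-550} - 163606 = \left(-89\right) \left(- \frac{1}{550}\right) - 163606 = \frac{89}{550} - 163606 = - \frac{89983211}{550}$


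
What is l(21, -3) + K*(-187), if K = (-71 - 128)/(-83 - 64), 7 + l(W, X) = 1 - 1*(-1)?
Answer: -37948/147 ≈ -258.15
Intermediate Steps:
l(W, X) = -5 (l(W, X) = -7 + (1 - 1*(-1)) = -7 + (1 + 1) = -7 + 2 = -5)
K = 199/147 (K = -199/(-147) = -199*(-1/147) = 199/147 ≈ 1.3537)
l(21, -3) + K*(-187) = -5 + (199/147)*(-187) = -5 - 37213/147 = -37948/147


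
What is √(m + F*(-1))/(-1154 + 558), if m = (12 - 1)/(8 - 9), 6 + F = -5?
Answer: 0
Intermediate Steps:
F = -11 (F = -6 - 5 = -11)
m = -11 (m = 11/(-1) = 11*(-1) = -11)
√(m + F*(-1))/(-1154 + 558) = √(-11 - 11*(-1))/(-1154 + 558) = √(-11 + 11)/(-596) = -√0/596 = -1/596*0 = 0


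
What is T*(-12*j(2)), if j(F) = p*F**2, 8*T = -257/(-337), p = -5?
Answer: 7710/337 ≈ 22.878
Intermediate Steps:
T = 257/2696 (T = (-257/(-337))/8 = (-257*(-1/337))/8 = (1/8)*(257/337) = 257/2696 ≈ 0.095326)
j(F) = -5*F**2
T*(-12*j(2)) = 257*(-(-60)*2**2)/2696 = 257*(-(-60)*4)/2696 = 257*(-12*(-20))/2696 = (257/2696)*240 = 7710/337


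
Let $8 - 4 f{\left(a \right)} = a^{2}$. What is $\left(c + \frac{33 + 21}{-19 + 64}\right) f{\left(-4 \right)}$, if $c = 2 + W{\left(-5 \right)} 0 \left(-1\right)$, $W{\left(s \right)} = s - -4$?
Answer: $- \frac{32}{5} \approx -6.4$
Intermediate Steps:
$f{\left(a \right)} = 2 - \frac{a^{2}}{4}$
$W{\left(s \right)} = 4 + s$ ($W{\left(s \right)} = s + 4 = 4 + s$)
$c = 2$ ($c = 2 + \left(4 - 5\right) 0 \left(-1\right) = 2 - 0 = 2 + 0 = 2$)
$\left(c + \frac{33 + 21}{-19 + 64}\right) f{\left(-4 \right)} = \left(2 + \frac{33 + 21}{-19 + 64}\right) \left(2 - \frac{\left(-4\right)^{2}}{4}\right) = \left(2 + \frac{54}{45}\right) \left(2 - 4\right) = \left(2 + 54 \cdot \frac{1}{45}\right) \left(2 - 4\right) = \left(2 + \frac{6}{5}\right) \left(-2\right) = \frac{16}{5} \left(-2\right) = - \frac{32}{5}$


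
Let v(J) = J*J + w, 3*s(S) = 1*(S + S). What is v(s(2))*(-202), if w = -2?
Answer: 404/9 ≈ 44.889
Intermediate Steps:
s(S) = 2*S/3 (s(S) = (1*(S + S))/3 = (1*(2*S))/3 = (2*S)/3 = 2*S/3)
v(J) = -2 + J² (v(J) = J*J - 2 = J² - 2 = -2 + J²)
v(s(2))*(-202) = (-2 + ((⅔)*2)²)*(-202) = (-2 + (4/3)²)*(-202) = (-2 + 16/9)*(-202) = -2/9*(-202) = 404/9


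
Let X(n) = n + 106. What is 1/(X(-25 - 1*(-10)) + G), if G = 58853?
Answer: 1/58944 ≈ 1.6965e-5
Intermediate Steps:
X(n) = 106 + n
1/(X(-25 - 1*(-10)) + G) = 1/((106 + (-25 - 1*(-10))) + 58853) = 1/((106 + (-25 + 10)) + 58853) = 1/((106 - 15) + 58853) = 1/(91 + 58853) = 1/58944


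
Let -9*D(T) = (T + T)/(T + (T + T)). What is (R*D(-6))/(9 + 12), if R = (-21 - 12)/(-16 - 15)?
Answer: -22/5859 ≈ -0.0037549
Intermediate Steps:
D(T) = -2/27 (D(T) = -(T + T)/(9*(T + (T + T))) = -2*T/(9*(T + 2*T)) = -2*T/(9*(3*T)) = -2*T*1/(3*T)/9 = -⅑*⅔ = -2/27)
R = 33/31 (R = -33/(-31) = -33*(-1/31) = 33/31 ≈ 1.0645)
(R*D(-6))/(9 + 12) = ((33/31)*(-2/27))/(9 + 12) = -22/279/21 = -22/279*1/21 = -22/5859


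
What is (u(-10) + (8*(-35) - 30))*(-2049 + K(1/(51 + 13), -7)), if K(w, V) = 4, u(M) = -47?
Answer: 730065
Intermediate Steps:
(u(-10) + (8*(-35) - 30))*(-2049 + K(1/(51 + 13), -7)) = (-47 + (8*(-35) - 30))*(-2049 + 4) = (-47 + (-280 - 30))*(-2045) = (-47 - 310)*(-2045) = -357*(-2045) = 730065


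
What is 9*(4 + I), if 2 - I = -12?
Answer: 162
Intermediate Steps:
I = 14 (I = 2 - 1*(-12) = 2 + 12 = 14)
9*(4 + I) = 9*(4 + 14) = 9*18 = 162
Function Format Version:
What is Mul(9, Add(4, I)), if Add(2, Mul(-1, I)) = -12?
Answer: 162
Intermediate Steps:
I = 14 (I = Add(2, Mul(-1, -12)) = Add(2, 12) = 14)
Mul(9, Add(4, I)) = Mul(9, Add(4, 14)) = Mul(9, 18) = 162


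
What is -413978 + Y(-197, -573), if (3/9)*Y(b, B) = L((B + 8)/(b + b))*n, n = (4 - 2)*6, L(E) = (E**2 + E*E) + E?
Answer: -16058322662/38809 ≈ -4.1378e+5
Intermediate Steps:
L(E) = E + 2*E**2 (L(E) = (E**2 + E**2) + E = 2*E**2 + E = E + 2*E**2)
n = 12 (n = 2*6 = 12)
Y(b, B) = 18*(1 + (8 + B)/b)*(8 + B)/b (Y(b, B) = 3*((((B + 8)/(b + b))*(1 + 2*((B + 8)/(b + b))))*12) = 3*((((8 + B)/((2*b)))*(1 + 2*((8 + B)/((2*b)))))*12) = 3*((((8 + B)*(1/(2*b)))*(1 + 2*((8 + B)*(1/(2*b)))))*12) = 3*((((8 + B)/(2*b))*(1 + 2*((8 + B)/(2*b))))*12) = 3*((((8 + B)/(2*b))*(1 + (8 + B)/b))*12) = 3*(((1 + (8 + B)/b)*(8 + B)/(2*b))*12) = 3*(6*(1 + (8 + B)/b)*(8 + B)/b) = 18*(1 + (8 + B)/b)*(8 + B)/b)
-413978 + Y(-197, -573) = -413978 + 18*(8 - 573)*(8 - 573 - 197)/(-197)**2 = -413978 + 18*(1/38809)*(-565)*(-762) = -413978 + 7749540/38809 = -16058322662/38809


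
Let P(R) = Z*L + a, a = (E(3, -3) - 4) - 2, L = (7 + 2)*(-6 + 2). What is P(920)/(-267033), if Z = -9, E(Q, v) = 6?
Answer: -108/89011 ≈ -0.0012133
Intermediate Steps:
L = -36 (L = 9*(-4) = -36)
a = 0 (a = (6 - 4) - 2 = 2 - 2 = 0)
P(R) = 324 (P(R) = -9*(-36) + 0 = 324 + 0 = 324)
P(920)/(-267033) = 324/(-267033) = 324*(-1/267033) = -108/89011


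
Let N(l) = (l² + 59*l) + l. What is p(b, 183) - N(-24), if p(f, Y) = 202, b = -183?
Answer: 1066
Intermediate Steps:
N(l) = l² + 60*l
p(b, 183) - N(-24) = 202 - (-24)*(60 - 24) = 202 - (-24)*36 = 202 - 1*(-864) = 202 + 864 = 1066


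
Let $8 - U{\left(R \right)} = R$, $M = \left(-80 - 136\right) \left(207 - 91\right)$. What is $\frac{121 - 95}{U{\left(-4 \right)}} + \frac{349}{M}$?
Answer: $\frac{53939}{25056} \approx 2.1527$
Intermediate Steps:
$M = -25056$ ($M = \left(-216\right) 116 = -25056$)
$U{\left(R \right)} = 8 - R$
$\frac{121 - 95}{U{\left(-4 \right)}} + \frac{349}{M} = \frac{121 - 95}{8 - -4} + \frac{349}{-25056} = \frac{121 - 95}{8 + 4} + 349 \left(- \frac{1}{25056}\right) = \frac{26}{12} - \frac{349}{25056} = 26 \cdot \frac{1}{12} - \frac{349}{25056} = \frac{13}{6} - \frac{349}{25056} = \frac{53939}{25056}$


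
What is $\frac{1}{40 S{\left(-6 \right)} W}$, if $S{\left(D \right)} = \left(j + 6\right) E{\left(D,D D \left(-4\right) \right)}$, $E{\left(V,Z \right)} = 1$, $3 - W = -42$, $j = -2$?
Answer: $\frac{1}{7200} \approx 0.00013889$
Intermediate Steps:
$W = 45$ ($W = 3 - -42 = 3 + 42 = 45$)
$S{\left(D \right)} = 4$ ($S{\left(D \right)} = \left(-2 + 6\right) 1 = 4 \cdot 1 = 4$)
$\frac{1}{40 S{\left(-6 \right)} W} = \frac{1}{40 \cdot 4 \cdot 45} = \frac{1}{160 \cdot 45} = \frac{1}{7200}$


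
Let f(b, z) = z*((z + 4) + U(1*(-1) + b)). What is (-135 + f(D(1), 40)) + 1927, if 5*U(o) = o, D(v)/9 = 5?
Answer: 3904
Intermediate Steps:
D(v) = 45 (D(v) = 9*5 = 45)
U(o) = o/5
f(b, z) = z*(19/5 + z + b/5) (f(b, z) = z*((z + 4) + (1*(-1) + b)/5) = z*((4 + z) + (-1 + b)/5) = z*((4 + z) + (-1/5 + b/5)) = z*(19/5 + z + b/5))
(-135 + f(D(1), 40)) + 1927 = (-135 + (1/5)*40*(19 + 45 + 5*40)) + 1927 = (-135 + (1/5)*40*(19 + 45 + 200)) + 1927 = (-135 + (1/5)*40*264) + 1927 = (-135 + 2112) + 1927 = 1977 + 1927 = 3904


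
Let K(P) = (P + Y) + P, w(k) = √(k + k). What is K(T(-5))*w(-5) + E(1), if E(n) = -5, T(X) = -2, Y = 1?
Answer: -5 - 3*I*√10 ≈ -5.0 - 9.4868*I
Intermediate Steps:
w(k) = √2*√k (w(k) = √(2*k) = √2*√k)
K(P) = 1 + 2*P (K(P) = (P + 1) + P = (1 + P) + P = 1 + 2*P)
K(T(-5))*w(-5) + E(1) = (1 + 2*(-2))*(√2*√(-5)) - 5 = (1 - 4)*(√2*(I*√5)) - 5 = -3*I*√10 - 5 = -5 - 3*I*√10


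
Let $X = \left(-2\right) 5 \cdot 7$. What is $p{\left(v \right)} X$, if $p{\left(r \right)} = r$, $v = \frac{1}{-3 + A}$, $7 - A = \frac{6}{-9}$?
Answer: $-15$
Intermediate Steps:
$A = \frac{23}{3}$ ($A = 7 - \frac{6}{-9} = 7 - 6 \left(- \frac{1}{9}\right) = 7 - - \frac{2}{3} = 7 + \frac{2}{3} = \frac{23}{3} \approx 7.6667$)
$X = -70$ ($X = \left(-10\right) 7 = -70$)
$v = \frac{3}{14}$ ($v = \frac{1}{-3 + \frac{23}{3}} = \frac{1}{\frac{14}{3}} = \frac{3}{14} \approx 0.21429$)
$p{\left(v \right)} X = \frac{3}{14} \left(-70\right) = -15$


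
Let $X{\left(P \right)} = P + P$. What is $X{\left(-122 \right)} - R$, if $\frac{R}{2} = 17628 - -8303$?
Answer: $-52106$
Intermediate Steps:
$X{\left(P \right)} = 2 P$
$R = 51862$ ($R = 2 \left(17628 - -8303\right) = 2 \left(17628 + 8303\right) = 2 \cdot 25931 = 51862$)
$X{\left(-122 \right)} - R = 2 \left(-122\right) - 51862 = -244 - 51862 = -52106$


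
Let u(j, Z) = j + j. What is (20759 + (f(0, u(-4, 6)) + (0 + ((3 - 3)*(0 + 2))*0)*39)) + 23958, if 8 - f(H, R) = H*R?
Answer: 44725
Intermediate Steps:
u(j, Z) = 2*j
f(H, R) = 8 - H*R
(20759 + (f(0, u(-4, 6)) + (0 + ((3 - 3)*(0 + 2))*0)*39)) + 23958 = (20759 + ((8 - 1*0*2*(-4)) + (0 + ((3 - 3)*(0 + 2))*0)*39)) + 23958 = (20759 + ((8 - 1*0*(-8)) + (0 + (0*2)*0)*39)) + 23958 = (20759 + ((8 + 0) + (0 + 0*0)*39)) + 23958 = (20759 + (8 + (0 + 0)*39)) + 23958 = (20759 + (8 + 0*39)) + 23958 = (20759 + (8 + 0)) + 23958 = (20759 + 8) + 23958 = 20767 + 23958 = 44725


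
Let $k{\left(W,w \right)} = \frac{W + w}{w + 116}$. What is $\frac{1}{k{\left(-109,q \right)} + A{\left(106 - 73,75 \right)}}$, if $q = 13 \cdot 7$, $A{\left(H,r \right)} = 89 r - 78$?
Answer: $\frac{23}{151729} \approx 0.00015159$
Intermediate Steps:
$A{\left(H,r \right)} = -78 + 89 r$
$q = 91$
$k{\left(W,w \right)} = \frac{W + w}{116 + w}$
$\frac{1}{k{\left(-109,q \right)} + A{\left(106 - 73,75 \right)}} = \frac{1}{\frac{-109 + 91}{116 + 91} + \left(-78 + 89 \cdot 75\right)} = \frac{1}{\frac{1}{207} \left(-18\right) + \left(-78 + 6675\right)} = \frac{1}{\frac{1}{207} \left(-18\right) + 6597} = \frac{1}{- \frac{2}{23} + 6597} = \frac{1}{\frac{151729}{23}} = \frac{23}{151729}$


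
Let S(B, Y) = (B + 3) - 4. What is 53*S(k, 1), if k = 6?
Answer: 265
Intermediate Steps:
S(B, Y) = -1 + B (S(B, Y) = (3 + B) - 4 = -1 + B)
53*S(k, 1) = 53*(-1 + 6) = 53*5 = 265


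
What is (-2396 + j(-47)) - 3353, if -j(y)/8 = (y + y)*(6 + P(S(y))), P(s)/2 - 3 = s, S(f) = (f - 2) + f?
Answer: -141109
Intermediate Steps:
S(f) = -2 + 2*f (S(f) = (-2 + f) + f = -2 + 2*f)
P(s) = 6 + 2*s
j(y) = -16*y*(8 + 4*y) (j(y) = -8*(y + y)*(6 + (6 + 2*(-2 + 2*y))) = -8*2*y*(6 + (6 + (-4 + 4*y))) = -8*2*y*(6 + (2 + 4*y)) = -8*2*y*(8 + 4*y) = -16*y*(8 + 4*y))
(-2396 + j(-47)) - 3353 = (-2396 - 64*(-47)*(2 - 47)) - 3353 = (-2396 - 64*(-47)*(-45)) - 3353 = (-2396 - 135360) - 3353 = -137756 - 3353 = -141109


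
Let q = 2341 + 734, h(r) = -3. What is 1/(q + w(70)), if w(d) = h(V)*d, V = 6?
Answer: 1/2865 ≈ 0.00034904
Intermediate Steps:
w(d) = -3*d
q = 3075
1/(q + w(70)) = 1/(3075 - 3*70) = 1/(3075 - 210) = 1/2865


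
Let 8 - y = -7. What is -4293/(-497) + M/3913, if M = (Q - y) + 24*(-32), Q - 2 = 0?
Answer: 2344336/277823 ≈ 8.4382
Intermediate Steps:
y = 15 (y = 8 - 1*(-7) = 8 + 7 = 15)
Q = 2 (Q = 2 + 0 = 2)
M = -781 (M = (2 - 1*15) + 24*(-32) = (2 - 15) - 768 = -13 - 768 = -781)
-4293/(-497) + M/3913 = -4293/(-497) - 781/3913 = -4293*(-1/497) - 781*1/3913 = 4293/497 - 781/3913 = 2344336/277823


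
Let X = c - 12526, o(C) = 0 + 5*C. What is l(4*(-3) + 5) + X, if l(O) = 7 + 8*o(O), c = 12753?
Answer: -46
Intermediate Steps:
o(C) = 5*C
X = 227 (X = 12753 - 12526 = 227)
l(O) = 7 + 40*O (l(O) = 7 + 8*(5*O) = 7 + 40*O)
l(4*(-3) + 5) + X = (7 + 40*(4*(-3) + 5)) + 227 = (7 + 40*(-12 + 5)) + 227 = (7 + 40*(-7)) + 227 = (7 - 280) + 227 = -273 + 227 = -46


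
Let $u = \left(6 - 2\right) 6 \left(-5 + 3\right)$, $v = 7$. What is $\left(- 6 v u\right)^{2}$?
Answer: $4064256$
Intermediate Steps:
$u = -48$ ($u = 4 \cdot 6 \left(-2\right) = 4 \left(-12\right) = -48$)
$\left(- 6 v u\right)^{2} = \left(\left(-6\right) 7 \left(-48\right)\right)^{2} = \left(\left(-42\right) \left(-48\right)\right)^{2} = 2016^{2} = 4064256$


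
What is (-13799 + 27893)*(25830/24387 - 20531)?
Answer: -2352117907566/8129 ≈ -2.8935e+8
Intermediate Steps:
(-13799 + 27893)*(25830/24387 - 20531) = 14094*(25830*(1/24387) - 20531) = 14094*(8610/8129 - 20531) = 14094*(-166887889/8129) = -2352117907566/8129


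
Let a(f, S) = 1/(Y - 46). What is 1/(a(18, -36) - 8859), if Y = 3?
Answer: -43/380938 ≈ -0.00011288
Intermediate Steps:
a(f, S) = -1/43 (a(f, S) = 1/(3 - 46) = 1/(-43) = -1/43)
1/(a(18, -36) - 8859) = 1/(-1/43 - 8859) = 1/(-380938/43) = -43/380938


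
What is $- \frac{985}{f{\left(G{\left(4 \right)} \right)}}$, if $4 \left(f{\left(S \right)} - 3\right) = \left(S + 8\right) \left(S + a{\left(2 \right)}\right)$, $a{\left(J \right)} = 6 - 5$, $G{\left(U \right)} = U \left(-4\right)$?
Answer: $- \frac{985}{33} \approx -29.848$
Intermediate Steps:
$G{\left(U \right)} = - 4 U$
$a{\left(J \right)} = 1$
$f{\left(S \right)} = 3 + \frac{\left(1 + S\right) \left(8 + S\right)}{4}$ ($f{\left(S \right)} = 3 + \frac{\left(S + 8\right) \left(S + 1\right)}{4} = 3 + \frac{\left(8 + S\right) \left(1 + S\right)}{4} = 3 + \frac{\left(1 + S\right) \left(8 + S\right)}{4}$)
$- \frac{985}{f{\left(G{\left(4 \right)} \right)}} = - \frac{985}{5 + \frac{\left(\left(-4\right) 4\right)^{2}}{4} + \frac{9 \left(\left(-4\right) 4\right)}{4}} = - \frac{985}{5 + \frac{\left(-16\right)^{2}}{4} + \frac{9}{4} \left(-16\right)} = - \frac{985}{5 + \frac{1}{4} \cdot 256 - 36} = - \frac{985}{5 + 64 - 36} = - \frac{985}{33}$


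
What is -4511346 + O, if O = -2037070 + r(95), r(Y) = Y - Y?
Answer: -6548416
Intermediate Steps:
r(Y) = 0
O = -2037070 (O = -2037070 + 0 = -2037070)
-4511346 + O = -4511346 - 2037070 = -6548416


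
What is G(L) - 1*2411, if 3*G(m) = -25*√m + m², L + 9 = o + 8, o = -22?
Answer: -6704/3 - 25*I*√23/3 ≈ -2234.7 - 39.965*I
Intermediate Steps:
L = -23 (L = -9 + (-22 + 8) = -9 - 14 = -23)
G(m) = -25*√m/3 + m²/3 (G(m) = (-25*√m + m²)/3 = (m² - 25*√m)/3 = -25*√m/3 + m²/3)
G(L) - 1*2411 = (-25*I*√23/3 + (⅓)*(-23)²) - 1*2411 = (-25*I*√23/3 + (⅓)*529) - 2411 = (-25*I*√23/3 + 529/3) - 2411 = (529/3 - 25*I*√23/3) - 2411 = -6704/3 - 25*I*√23/3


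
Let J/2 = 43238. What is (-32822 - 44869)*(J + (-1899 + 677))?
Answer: -6623468514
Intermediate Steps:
J = 86476 (J = 2*43238 = 86476)
(-32822 - 44869)*(J + (-1899 + 677)) = (-32822 - 44869)*(86476 + (-1899 + 677)) = -77691*(86476 - 1222) = -77691*85254 = -6623468514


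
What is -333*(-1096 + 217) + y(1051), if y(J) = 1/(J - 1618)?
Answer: 165964868/567 ≈ 2.9271e+5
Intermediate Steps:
y(J) = 1/(-1618 + J)
-333*(-1096 + 217) + y(1051) = -333*(-1096 + 217) + 1/(-1618 + 1051) = -333*(-879) + 1/(-567) = 292707 - 1/567 = 165964868/567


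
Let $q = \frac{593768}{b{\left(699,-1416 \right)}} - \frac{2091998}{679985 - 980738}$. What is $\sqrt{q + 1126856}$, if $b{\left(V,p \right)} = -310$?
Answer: $\frac{7 \sqrt{615934481438866330}}{5179635} \approx 1060.6$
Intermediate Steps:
$q = - \frac{88964493962}{46616715}$ ($q = \frac{593768}{-310} - \frac{2091998}{679985 - 980738} = 593768 \left(- \frac{1}{310}\right) - \frac{2091998}{679985 - 980738} = - \frac{296884}{155} - \frac{2091998}{-300753} = - \frac{296884}{155} - - \frac{2091998}{300753} = - \frac{296884}{155} + \frac{2091998}{300753} = - \frac{88964493962}{46616715} \approx -1908.4$)
$\sqrt{q + 1126856} = \sqrt{- \frac{88964493962}{46616715} + 1126856} = \sqrt{\frac{52441360504078}{46616715}} = \frac{7 \sqrt{615934481438866330}}{5179635}$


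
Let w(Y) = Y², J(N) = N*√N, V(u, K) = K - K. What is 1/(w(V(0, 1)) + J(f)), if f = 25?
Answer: 1/125 ≈ 0.0080000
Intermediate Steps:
V(u, K) = 0
J(N) = N^(3/2)
1/(w(V(0, 1)) + J(f)) = 1/(0² + 25^(3/2)) = 1/(0 + 125) = 1/125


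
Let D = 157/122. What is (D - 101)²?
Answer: 147987225/14884 ≈ 9942.7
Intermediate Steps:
D = 157/122 (D = 157*(1/122) = 157/122 ≈ 1.2869)
(D - 101)² = (157/122 - 101)² = (-12165/122)² = 147987225/14884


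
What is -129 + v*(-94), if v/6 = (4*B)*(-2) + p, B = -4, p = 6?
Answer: -21561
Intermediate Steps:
v = 228 (v = 6*((4*(-4))*(-2) + 6) = 6*(-16*(-2) + 6) = 6*(32 + 6) = 6*38 = 228)
-129 + v*(-94) = -129 + 228*(-94) = -129 - 21432 = -21561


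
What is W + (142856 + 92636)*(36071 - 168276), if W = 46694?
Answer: -31133173166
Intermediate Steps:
W + (142856 + 92636)*(36071 - 168276) = 46694 + (142856 + 92636)*(36071 - 168276) = 46694 + 235492*(-132205) = 46694 - 31133219860 = -31133173166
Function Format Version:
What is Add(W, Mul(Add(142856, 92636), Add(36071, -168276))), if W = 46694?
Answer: -31133173166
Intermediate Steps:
Add(W, Mul(Add(142856, 92636), Add(36071, -168276))) = Add(46694, Mul(Add(142856, 92636), Add(36071, -168276))) = Add(46694, Mul(235492, -132205)) = Add(46694, -31133219860) = -31133173166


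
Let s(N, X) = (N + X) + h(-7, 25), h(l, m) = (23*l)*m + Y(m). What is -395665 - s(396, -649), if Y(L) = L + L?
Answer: -391437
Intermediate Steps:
Y(L) = 2*L
h(l, m) = 2*m + 23*l*m (h(l, m) = (23*l)*m + 2*m = 23*l*m + 2*m = 2*m + 23*l*m)
s(N, X) = -3975 + N + X (s(N, X) = (N + X) + 25*(2 + 23*(-7)) = (N + X) + 25*(2 - 161) = (N + X) + 25*(-159) = (N + X) - 3975 = -3975 + N + X)
-395665 - s(396, -649) = -395665 - (-3975 + 396 - 649) = -395665 - 1*(-4228) = -395665 + 4228 = -391437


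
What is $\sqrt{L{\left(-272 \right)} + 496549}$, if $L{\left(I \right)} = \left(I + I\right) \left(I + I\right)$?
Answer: $\sqrt{792485} \approx 890.22$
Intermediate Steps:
$L{\left(I \right)} = 4 I^{2}$ ($L{\left(I \right)} = 2 I 2 I = 4 I^{2}$)
$\sqrt{L{\left(-272 \right)} + 496549} = \sqrt{4 \left(-272\right)^{2} + 496549} = \sqrt{4 \cdot 73984 + 496549} = \sqrt{295936 + 496549} = \sqrt{792485}$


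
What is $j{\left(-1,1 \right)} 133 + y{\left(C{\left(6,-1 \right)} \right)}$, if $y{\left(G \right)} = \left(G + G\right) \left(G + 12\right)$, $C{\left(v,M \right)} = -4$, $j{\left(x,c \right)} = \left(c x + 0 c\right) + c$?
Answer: $-64$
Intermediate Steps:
$j{\left(x,c \right)} = c + c x$ ($j{\left(x,c \right)} = \left(c x + 0\right) + c = c x + c = c + c x$)
$y{\left(G \right)} = 2 G \left(12 + G\right)$
$j{\left(-1,1 \right)} 133 + y{\left(C{\left(6,-1 \right)} \right)} = 1 \left(1 - 1\right) 133 + 2 \left(-4\right) \left(12 - 4\right) = 1 \cdot 0 \cdot 133 + 2 \left(-4\right) 8 = 0 \cdot 133 - 64 = 0 - 64 = -64$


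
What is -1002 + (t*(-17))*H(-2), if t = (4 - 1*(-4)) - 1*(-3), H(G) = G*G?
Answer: -1750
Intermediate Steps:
H(G) = G²
t = 11 (t = (4 + 4) + 3 = 8 + 3 = 11)
-1002 + (t*(-17))*H(-2) = -1002 + (11*(-17))*(-2)² = -1002 - 187*4 = -1002 - 748 = -1750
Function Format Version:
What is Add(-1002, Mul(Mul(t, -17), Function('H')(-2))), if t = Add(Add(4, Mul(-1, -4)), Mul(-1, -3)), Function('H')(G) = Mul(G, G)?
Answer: -1750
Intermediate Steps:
Function('H')(G) = Pow(G, 2)
t = 11 (t = Add(Add(4, 4), 3) = Add(8, 3) = 11)
Add(-1002, Mul(Mul(t, -17), Function('H')(-2))) = Add(-1002, Mul(Mul(11, -17), Pow(-2, 2))) = Add(-1002, Mul(-187, 4)) = Add(-1002, -748) = -1750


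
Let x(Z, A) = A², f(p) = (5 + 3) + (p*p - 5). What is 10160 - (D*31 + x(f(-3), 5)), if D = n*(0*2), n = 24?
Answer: 10135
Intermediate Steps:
f(p) = 3 + p² (f(p) = 8 + (p² - 5) = 8 + (-5 + p²) = 3 + p²)
D = 0 (D = 24*(0*2) = 24*0 = 0)
10160 - (D*31 + x(f(-3), 5)) = 10160 - (0*31 + 5²) = 10160 - (0 + 25) = 10160 - 1*25 = 10160 - 25 = 10135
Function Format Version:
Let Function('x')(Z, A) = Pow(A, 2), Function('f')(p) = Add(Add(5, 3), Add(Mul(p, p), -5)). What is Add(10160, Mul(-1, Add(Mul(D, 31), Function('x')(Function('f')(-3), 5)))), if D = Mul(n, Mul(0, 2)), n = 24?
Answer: 10135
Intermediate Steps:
Function('f')(p) = Add(3, Pow(p, 2)) (Function('f')(p) = Add(8, Add(Pow(p, 2), -5)) = Add(8, Add(-5, Pow(p, 2))) = Add(3, Pow(p, 2)))
D = 0 (D = Mul(24, Mul(0, 2)) = Mul(24, 0) = 0)
Add(10160, Mul(-1, Add(Mul(D, 31), Function('x')(Function('f')(-3), 5)))) = Add(10160, Mul(-1, Add(Mul(0, 31), Pow(5, 2)))) = Add(10160, Mul(-1, Add(0, 25))) = Add(10160, Mul(-1, 25)) = Add(10160, -25) = 10135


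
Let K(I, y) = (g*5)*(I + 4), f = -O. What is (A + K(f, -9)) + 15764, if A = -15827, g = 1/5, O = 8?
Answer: -67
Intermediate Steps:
g = ⅕ ≈ 0.20000
f = -8 (f = -1*8 = -8)
K(I, y) = 4 + I (K(I, y) = ((⅕)*5)*(I + 4) = 1*(4 + I) = 4 + I)
(A + K(f, -9)) + 15764 = (-15827 + (4 - 8)) + 15764 = (-15827 - 4) + 15764 = -15831 + 15764 = -67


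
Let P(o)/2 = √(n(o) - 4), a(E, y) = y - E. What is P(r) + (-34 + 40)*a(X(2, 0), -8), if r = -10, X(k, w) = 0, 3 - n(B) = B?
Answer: -42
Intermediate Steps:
n(B) = 3 - B
P(o) = 2*√(-1 - o) (P(o) = 2*√((3 - o) - 4) = 2*√(-1 - o))
P(r) + (-34 + 40)*a(X(2, 0), -8) = 2*√(-1 - 1*(-10)) + (-34 + 40)*(-8 - 1*0) = 2*√(-1 + 10) + 6*(-8 + 0) = 2*√9 + 6*(-8) = 2*3 - 48 = 6 - 48 = -42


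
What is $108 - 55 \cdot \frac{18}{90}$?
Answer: $97$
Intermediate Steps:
$108 - 55 \cdot \frac{18}{90} = 108 - 55 \cdot 18 \cdot \frac{1}{90} = 108 - 11 = 97$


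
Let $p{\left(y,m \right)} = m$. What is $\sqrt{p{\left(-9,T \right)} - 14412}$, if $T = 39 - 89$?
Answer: $i \sqrt{14462} \approx 120.26 i$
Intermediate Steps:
$T = -50$ ($T = 39 - 89 = -50$)
$\sqrt{p{\left(-9,T \right)} - 14412} = \sqrt{-50 - 14412} = \sqrt{-14462} = i \sqrt{14462}$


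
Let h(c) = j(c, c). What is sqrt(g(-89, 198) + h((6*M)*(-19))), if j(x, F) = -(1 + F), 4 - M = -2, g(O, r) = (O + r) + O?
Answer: sqrt(703) ≈ 26.514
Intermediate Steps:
g(O, r) = r + 2*O
M = 6 (M = 4 - 1*(-2) = 4 + 2 = 6)
j(x, F) = -1 - F
h(c) = -1 - c
sqrt(g(-89, 198) + h((6*M)*(-19))) = sqrt((198 + 2*(-89)) + (-1 - 6*6*(-19))) = sqrt((198 - 178) + (-1 - 36*(-19))) = sqrt(20 + (-1 - 1*(-684))) = sqrt(20 + (-1 + 684)) = sqrt(20 + 683) = sqrt(703)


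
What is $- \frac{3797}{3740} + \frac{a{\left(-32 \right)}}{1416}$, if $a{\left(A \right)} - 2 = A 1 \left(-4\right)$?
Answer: $- \frac{305647}{330990} \approx -0.92343$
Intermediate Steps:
$a{\left(A \right)} = 2 - 4 A$ ($a{\left(A \right)} = 2 + A 1 \left(-4\right) = 2 + A \left(-4\right) = 2 - 4 A$)
$- \frac{3797}{3740} + \frac{a{\left(-32 \right)}}{1416} = - \frac{3797}{3740} + \frac{2 - -128}{1416} = \left(-3797\right) \frac{1}{3740} + \left(2 + 128\right) \frac{1}{1416} = - \frac{3797}{3740} + 130 \cdot \frac{1}{1416} = - \frac{3797}{3740} + \frac{65}{708} = - \frac{305647}{330990}$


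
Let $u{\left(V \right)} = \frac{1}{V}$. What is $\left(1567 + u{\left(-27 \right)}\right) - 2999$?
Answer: $- \frac{38665}{27} \approx -1432.0$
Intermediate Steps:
$\left(1567 + u{\left(-27 \right)}\right) - 2999 = \left(1567 + \frac{1}{-27}\right) - 2999 = \left(1567 - \frac{1}{27}\right) - 2999 = \frac{42308}{27} - 2999 = - \frac{38665}{27}$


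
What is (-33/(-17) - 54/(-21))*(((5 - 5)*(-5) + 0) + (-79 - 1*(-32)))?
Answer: -25239/119 ≈ -212.09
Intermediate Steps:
(-33/(-17) - 54/(-21))*(((5 - 5)*(-5) + 0) + (-79 - 1*(-32))) = (-33*(-1/17) - 54*(-1/21))*((0*(-5) + 0) + (-79 + 32)) = (33/17 + 18/7)*((0 + 0) - 47) = 537*(0 - 47)/119 = (537/119)*(-47) = -25239/119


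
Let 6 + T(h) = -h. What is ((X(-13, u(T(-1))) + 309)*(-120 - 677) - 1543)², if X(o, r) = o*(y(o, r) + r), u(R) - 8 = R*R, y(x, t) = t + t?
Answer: 605164193929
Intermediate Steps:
T(h) = -6 - h
y(x, t) = 2*t
u(R) = 8 + R² (u(R) = 8 + R*R = 8 + R²)
X(o, r) = 3*o*r (X(o, r) = o*(2*r + r) = o*(3*r) = 3*o*r)
((X(-13, u(T(-1))) + 309)*(-120 - 677) - 1543)² = ((3*(-13)*(8 + (-6 - 1*(-1))²) + 309)*(-120 - 677) - 1543)² = ((3*(-13)*(8 + (-6 + 1)²) + 309)*(-797) - 1543)² = ((3*(-13)*(8 + (-5)²) + 309)*(-797) - 1543)² = ((3*(-13)*(8 + 25) + 309)*(-797) - 1543)² = ((3*(-13)*33 + 309)*(-797) - 1543)² = ((-1287 + 309)*(-797) - 1543)² = (-978*(-797) - 1543)² = (779466 - 1543)² = 777923² = 605164193929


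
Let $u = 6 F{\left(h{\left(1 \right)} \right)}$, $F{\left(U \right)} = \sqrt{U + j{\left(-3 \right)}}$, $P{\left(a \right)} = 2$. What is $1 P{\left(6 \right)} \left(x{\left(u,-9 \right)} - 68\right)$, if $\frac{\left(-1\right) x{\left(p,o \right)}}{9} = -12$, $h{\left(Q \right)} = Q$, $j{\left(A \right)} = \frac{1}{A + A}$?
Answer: $80$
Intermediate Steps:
$j{\left(A \right)} = \frac{1}{2 A}$
$F{\left(U \right)} = \sqrt{- \frac{1}{6} + U}$ ($F{\left(U \right)} = \sqrt{U + \frac{1}{2 \left(-3\right)}} = \sqrt{U + \frac{1}{2} \left(- \frac{1}{3}\right)} = \sqrt{U - \frac{1}{6}} = \sqrt{- \frac{1}{6} + U}$)
$u = \sqrt{30}$ ($u = 6 \frac{\sqrt{-6 + 36 \cdot 1}}{6} = 6 \frac{\sqrt{-6 + 36}}{6} = 6 \frac{\sqrt{30}}{6} = \sqrt{30} \approx 5.4772$)
$x{\left(p,o \right)} = 108$ ($x{\left(p,o \right)} = \left(-9\right) \left(-12\right) = 108$)
$1 P{\left(6 \right)} \left(x{\left(u,-9 \right)} - 68\right) = 1 \cdot 2 \left(108 - 68\right) = 2 \cdot 40 = 80$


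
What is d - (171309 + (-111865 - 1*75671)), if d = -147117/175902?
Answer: 50073941/3086 ≈ 16226.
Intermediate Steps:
d = -2581/3086 (d = -147117*1/175902 = -2581/3086 ≈ -0.83636)
d - (171309 + (-111865 - 1*75671)) = -2581/3086 - (171309 + (-111865 - 1*75671)) = -2581/3086 - (171309 + (-111865 - 75671)) = -2581/3086 - (171309 - 187536) = -2581/3086 - 1*(-16227) = -2581/3086 + 16227 = 50073941/3086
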